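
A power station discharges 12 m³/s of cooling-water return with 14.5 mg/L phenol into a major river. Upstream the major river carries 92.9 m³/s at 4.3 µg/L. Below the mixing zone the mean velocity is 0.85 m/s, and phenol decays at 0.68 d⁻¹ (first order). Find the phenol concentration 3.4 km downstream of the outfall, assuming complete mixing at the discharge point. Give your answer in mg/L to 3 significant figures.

1.61 mg/L

4.3 µg/L = 0.0043 mg/L.
After complete mixing, C₀ = (12·14.5 + 92.9·0.0043) / 104.9 = 1.663 mg/L.
Travel time t = 3400 m / 0.85 m/s = 4000 s = 0.0463 d.
C = 1.663·exp(−0.68·0.0463) = 1.663·0.969 = 1.611 mg/L.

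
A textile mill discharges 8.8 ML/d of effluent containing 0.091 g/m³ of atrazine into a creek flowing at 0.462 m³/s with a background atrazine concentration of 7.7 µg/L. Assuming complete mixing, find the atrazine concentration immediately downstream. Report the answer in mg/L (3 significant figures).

0.0227 mg/L

8.8 ML/d = 0.1019 m³/s.
7.7 µg/L = 0.0077 mg/L.
By mass balance at complete mixing, C = (0.1019·0.091 + 0.462·0.0077) / (0.1019 + 0.462) = 0.01283/0.5639 = 0.02275 mg/L.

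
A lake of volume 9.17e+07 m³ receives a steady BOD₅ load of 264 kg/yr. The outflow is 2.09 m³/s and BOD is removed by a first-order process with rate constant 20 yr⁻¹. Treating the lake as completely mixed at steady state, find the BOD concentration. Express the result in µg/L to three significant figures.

Outflow Q = 2.09 m³/s × 3.156e+07 s/yr = 6.596e+07 m³/yr.
Steady-state CSTR mass balance: W = Q·C + k·V·C, so C = W/(Q + kV).
Q + kV = 6.596e+07 + 20·9.17e+07 = 1.9e+09 m³/yr.
C = 264/1.9e+09 = 1.39e-07 kg/m³ = 0.000139 mg/L = 0.139 µg/L.

0.139 µg/L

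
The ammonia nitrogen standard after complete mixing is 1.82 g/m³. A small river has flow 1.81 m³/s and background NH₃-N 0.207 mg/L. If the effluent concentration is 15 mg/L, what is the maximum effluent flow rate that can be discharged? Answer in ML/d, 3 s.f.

Mass balance at complete mixing: C_std·(Q_w + Q_r) = Q_w·C_e + Q_r·C_b.
Rearranging, Q_w = Q_r·(C_std − C_b)/(C_e − C_std) = 1.81·(1.82 − 0.207) / (15 − 1.82) = 0.2215 m³/s.
= 19.14 ML/d.

19.1 ML/d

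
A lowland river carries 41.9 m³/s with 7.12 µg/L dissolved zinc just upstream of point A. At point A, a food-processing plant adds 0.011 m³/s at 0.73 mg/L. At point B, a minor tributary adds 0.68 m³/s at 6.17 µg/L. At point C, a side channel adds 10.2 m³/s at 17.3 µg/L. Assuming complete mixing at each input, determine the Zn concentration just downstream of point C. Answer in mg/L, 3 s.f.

0.00923 mg/L

7.12 µg/L = 0.00712 mg/L.
After input A: C = (41.9·0.00712 + 0.011·0.73) / 41.91 = 0.00731 mg/L.
6.17 µg/L = 0.00617 mg/L.
After input B: C = (41.91·0.00731 + 0.68·0.00617) / 42.59 = 0.007292 mg/L.
17.3 µg/L = 0.0173 mg/L.
After input C: C = (42.59·0.007292 + 10.2·0.0173) / 52.79 = 0.009225 mg/L.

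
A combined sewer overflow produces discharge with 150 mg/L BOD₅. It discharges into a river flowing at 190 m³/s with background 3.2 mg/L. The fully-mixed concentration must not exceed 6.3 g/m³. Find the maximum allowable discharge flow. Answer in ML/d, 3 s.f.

354 ML/d

Mass balance at complete mixing: C_std·(Q_w + Q_r) = Q_w·C_e + Q_r·C_b.
Rearranging, Q_w = Q_r·(C_std − C_b)/(C_e − C_std) = 190·(6.3 − 3.2) / (150 − 6.3) = 4.099 m³/s.
= 354.1 ML/d.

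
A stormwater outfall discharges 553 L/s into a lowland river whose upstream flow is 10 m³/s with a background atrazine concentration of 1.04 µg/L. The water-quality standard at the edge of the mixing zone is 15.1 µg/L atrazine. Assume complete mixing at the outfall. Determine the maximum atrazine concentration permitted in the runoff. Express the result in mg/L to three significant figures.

0.269 mg/L

553 L/s = 0.553 m³/s.
1.04 µg/L = 0.00104 mg/L.
15.1 µg/L = 0.0151 mg/L.
Mass balance: 0.0151·10.55 = 0.553·Cₑ + 10·0.00104.
Cₑ = (0.1594 − 0.0104) / 0.553 = 0.2693 mg/L.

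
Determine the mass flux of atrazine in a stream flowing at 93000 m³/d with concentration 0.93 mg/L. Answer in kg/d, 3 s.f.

93000 m³/d = 1.076 m³/s.
Mass flux = Q·C = 1.076 m³/s × 0.93 g/m³ = 1.001 g/s.
= 1.001 g/s × 86.4 = 86.49 kg/d.

86.5 kg/d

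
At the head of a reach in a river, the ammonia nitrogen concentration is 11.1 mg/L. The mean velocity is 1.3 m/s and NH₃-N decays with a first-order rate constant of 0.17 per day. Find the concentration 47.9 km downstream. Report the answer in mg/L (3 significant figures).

10.3 mg/L

Travel time t = 47.9 km / 1.3 m/s = 4.79e+04/1.3 = 3.685e+04 s = 0.4265 d.
First-order decay: C = 11.1·exp(−0.17·0.4265) = 11.1·0.9301 = 10.32 mg/L.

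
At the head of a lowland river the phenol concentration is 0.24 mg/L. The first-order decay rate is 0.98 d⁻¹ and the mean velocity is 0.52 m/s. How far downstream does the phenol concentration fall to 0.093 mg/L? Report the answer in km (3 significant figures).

43.5 km

From C = C₀·e^(−kt), t = ln(C₀/C)/k = ln(0.24/0.093)/0.98 = 0.948/0.98 = 0.9674 d.
Distance = v·t = 0.52 m/s × 8.358e+04 s = 4.346e+04 m = 43.46 km.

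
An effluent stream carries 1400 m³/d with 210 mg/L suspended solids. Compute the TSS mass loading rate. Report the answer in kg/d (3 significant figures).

294 kg/d

1400 m³/d = 0.0162 m³/s.
Mass flux = Q·C = 0.0162 m³/s × 210 g/m³ = 3.403 g/s.
= 3.403 g/s × 86.4 = 294 kg/d.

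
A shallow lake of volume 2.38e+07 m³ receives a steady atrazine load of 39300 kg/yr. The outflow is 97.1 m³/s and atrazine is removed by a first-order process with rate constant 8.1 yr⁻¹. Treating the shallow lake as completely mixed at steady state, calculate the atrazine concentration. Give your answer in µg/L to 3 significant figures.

12.1 µg/L

Outflow Q = 97.1 m³/s × 3.156e+07 s/yr = 3.064e+09 m³/yr.
Steady-state CSTR mass balance: W = Q·C + k·V·C, so C = W/(Q + kV).
Q + kV = 3.064e+09 + 8.1·2.38e+07 = 3.257e+09 m³/yr.
C = 39300/3.257e+09 = 1.207e-05 kg/m³ = 0.01207 mg/L = 12.07 µg/L.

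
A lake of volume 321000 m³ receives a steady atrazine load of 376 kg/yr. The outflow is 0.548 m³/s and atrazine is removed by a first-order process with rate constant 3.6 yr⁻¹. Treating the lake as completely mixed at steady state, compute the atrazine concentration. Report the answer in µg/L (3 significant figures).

20.4 µg/L

Outflow Q = 0.548 m³/s × 3.156e+07 s/yr = 1.729e+07 m³/yr.
Steady-state CSTR mass balance: W = Q·C + k·V·C, so C = W/(Q + kV).
Q + kV = 1.729e+07 + 3.6·321000 = 1.845e+07 m³/yr.
C = 376/1.845e+07 = 2.038e-05 kg/m³ = 0.02038 mg/L = 20.38 µg/L.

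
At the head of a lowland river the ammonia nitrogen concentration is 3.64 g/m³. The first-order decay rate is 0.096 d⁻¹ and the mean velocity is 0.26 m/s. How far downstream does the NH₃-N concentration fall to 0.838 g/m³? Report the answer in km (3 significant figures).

344 km

From C = C₀·e^(−kt), t = ln(C₀/C)/k = ln(3.64/0.838)/0.096 = 1.469/0.096 = 15.3 d.
Distance = v·t = 0.26 m/s × 1.322e+06 s = 3.437e+05 m = 343.7 km.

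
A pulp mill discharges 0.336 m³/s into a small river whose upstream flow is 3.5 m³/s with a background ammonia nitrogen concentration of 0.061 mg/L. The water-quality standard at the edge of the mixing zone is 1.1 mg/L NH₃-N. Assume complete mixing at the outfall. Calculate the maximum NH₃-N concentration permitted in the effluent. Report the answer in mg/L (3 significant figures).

Mass balance: 1.1·3.836 = 0.336·Cₑ + 3.5·0.061.
Cₑ = (4.22 − 0.2135) / 0.336 = 11.92 mg/L.

11.9 mg/L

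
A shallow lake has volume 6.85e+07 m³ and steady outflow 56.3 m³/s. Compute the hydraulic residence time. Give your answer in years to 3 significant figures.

0.0386 yr

Q = 56.3 m³/s × 3.156e+07 s/yr = 1.777e+09 m³/yr.
Hydraulic residence time τ = V/Q = 6.85e+07/1.777e+09 = 0.03855 yr.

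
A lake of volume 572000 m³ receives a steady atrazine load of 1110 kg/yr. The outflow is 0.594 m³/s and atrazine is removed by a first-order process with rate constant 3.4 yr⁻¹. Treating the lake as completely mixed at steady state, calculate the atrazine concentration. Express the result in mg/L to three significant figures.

Outflow Q = 0.594 m³/s × 3.156e+07 s/yr = 1.875e+07 m³/yr.
Steady-state CSTR mass balance: W = Q·C + k·V·C, so C = W/(Q + kV).
Q + kV = 1.875e+07 + 3.4·572000 = 2.069e+07 m³/yr.
C = 1110/2.069e+07 = 5.365e-05 kg/m³ = 0.05365 mg/L.

0.0536 mg/L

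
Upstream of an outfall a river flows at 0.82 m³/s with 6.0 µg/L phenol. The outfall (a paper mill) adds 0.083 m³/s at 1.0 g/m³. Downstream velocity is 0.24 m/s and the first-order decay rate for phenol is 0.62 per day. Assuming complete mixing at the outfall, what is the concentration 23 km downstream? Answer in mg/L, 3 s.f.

6.0 µg/L = 0.006 mg/L.
After complete mixing, C₀ = (0.083·1 + 0.82·0.006) / 0.903 = 0.09736 mg/L.
Travel time t = 2.3e+04 m / 0.24 m/s = 9.583e+04 s = 1.109 d.
C = 0.09736·exp(−0.62·1.109) = 0.09736·0.5027 = 0.04895 mg/L.

0.0489 mg/L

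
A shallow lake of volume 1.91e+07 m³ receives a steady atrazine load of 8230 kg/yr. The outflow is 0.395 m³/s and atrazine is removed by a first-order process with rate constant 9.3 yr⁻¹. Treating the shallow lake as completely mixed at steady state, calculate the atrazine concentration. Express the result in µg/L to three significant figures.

43.3 µg/L

Outflow Q = 0.395 m³/s × 3.156e+07 s/yr = 1.247e+07 m³/yr.
Steady-state CSTR mass balance: W = Q·C + k·V·C, so C = W/(Q + kV).
Q + kV = 1.247e+07 + 9.3·1.91e+07 = 1.901e+08 m³/yr.
C = 8230/1.901e+08 = 4.329e-05 kg/m³ = 0.04329 mg/L = 43.29 µg/L.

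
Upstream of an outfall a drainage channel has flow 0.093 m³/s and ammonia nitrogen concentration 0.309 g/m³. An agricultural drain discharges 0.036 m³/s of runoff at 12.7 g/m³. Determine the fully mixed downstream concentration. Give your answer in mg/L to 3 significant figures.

Flow-weighted mixing gives C = (0.036·12.7 + 0.093·0.309) / (0.036 + 0.093) = 0.4859/0.129 = 3.767 mg/L.

3.77 mg/L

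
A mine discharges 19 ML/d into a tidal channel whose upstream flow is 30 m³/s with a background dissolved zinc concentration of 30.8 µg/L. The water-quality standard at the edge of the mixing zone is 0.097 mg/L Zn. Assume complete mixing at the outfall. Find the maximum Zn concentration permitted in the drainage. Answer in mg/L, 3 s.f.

19 ML/d = 0.2199 m³/s.
30.8 µg/L = 0.0308 mg/L.
Mass balance: 0.097·30.22 = 0.2199·Cₑ + 30·0.0308.
Cₑ = (2.931 − 0.924) / 0.2199 = 9.128 mg/L.

9.13 mg/L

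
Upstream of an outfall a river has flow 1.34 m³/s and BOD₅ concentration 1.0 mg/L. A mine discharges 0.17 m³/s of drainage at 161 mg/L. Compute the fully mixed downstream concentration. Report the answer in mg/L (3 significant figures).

19.0 mg/L

By mass balance at complete mixing, C = (0.17·161 + 1.34·1) / (0.17 + 1.34) = 28.71/1.51 = 19.01 mg/L.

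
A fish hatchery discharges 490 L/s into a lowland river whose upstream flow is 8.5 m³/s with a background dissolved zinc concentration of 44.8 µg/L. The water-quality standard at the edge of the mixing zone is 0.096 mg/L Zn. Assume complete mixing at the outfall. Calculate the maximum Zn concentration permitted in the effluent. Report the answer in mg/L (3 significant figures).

0.984 mg/L

490 L/s = 0.49 m³/s.
44.8 µg/L = 0.0448 mg/L.
Mass balance: 0.096·8.99 = 0.49·Cₑ + 8.5·0.0448.
Cₑ = (0.863 − 0.3808) / 0.49 = 0.9842 mg/L.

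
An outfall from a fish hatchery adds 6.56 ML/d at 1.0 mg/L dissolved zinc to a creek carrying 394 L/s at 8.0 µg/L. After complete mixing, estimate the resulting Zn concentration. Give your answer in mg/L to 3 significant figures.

6.56 ML/d = 0.07593 m³/s.
394 L/s = 0.394 m³/s.
8.0 µg/L = 0.008 mg/L.
By mass balance at complete mixing, C = (0.07593·1 + 0.394·0.008) / (0.07593 + 0.394) = 0.07908/0.4699 = 0.1683 mg/L.

0.168 mg/L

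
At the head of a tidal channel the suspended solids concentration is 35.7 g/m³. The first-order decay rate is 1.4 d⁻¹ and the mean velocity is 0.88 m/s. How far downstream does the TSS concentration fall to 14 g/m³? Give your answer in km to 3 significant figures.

From C = C₀·e^(−kt), t = ln(C₀/C)/k = ln(35.7/14)/1.4 = 0.9361/1.4 = 0.6686 d.
Distance = v·t = 0.88 m/s × 5.777e+04 s = 5.084e+04 m = 50.84 km.

50.8 km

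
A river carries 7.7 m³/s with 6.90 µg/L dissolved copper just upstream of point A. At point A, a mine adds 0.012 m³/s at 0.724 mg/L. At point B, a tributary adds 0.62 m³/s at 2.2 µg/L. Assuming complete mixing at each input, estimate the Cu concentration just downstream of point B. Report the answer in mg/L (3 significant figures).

0.00758 mg/L

6.90 µg/L = 0.0069 mg/L.
After input A: C = (7.7·0.0069 + 0.012·0.724) / 7.712 = 0.008016 mg/L.
2.2 µg/L = 0.0022 mg/L.
After input B: C = (7.712·0.008016 + 0.62·0.0022) / 8.332 = 0.007583 mg/L.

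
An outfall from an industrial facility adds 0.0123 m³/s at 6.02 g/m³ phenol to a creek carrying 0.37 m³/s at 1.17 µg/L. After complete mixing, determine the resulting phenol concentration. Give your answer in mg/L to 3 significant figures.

0.195 mg/L

1.17 µg/L = 0.00117 mg/L.
Flow-weighted mixing gives C = (0.0123·6.02 + 0.37·0.00117) / (0.0123 + 0.37) = 0.07448/0.3823 = 0.1948 mg/L.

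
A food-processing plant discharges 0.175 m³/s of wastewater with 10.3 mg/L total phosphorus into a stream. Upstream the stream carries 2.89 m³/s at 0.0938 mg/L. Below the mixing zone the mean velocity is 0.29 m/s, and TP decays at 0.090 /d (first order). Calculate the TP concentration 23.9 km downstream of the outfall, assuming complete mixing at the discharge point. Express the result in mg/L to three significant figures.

0.621 mg/L

After complete mixing, C₀ = (0.175·10.3 + 2.89·0.0938) / 3.065 = 0.6765 mg/L.
Travel time t = 2.39e+04 m / 0.29 m/s = 8.241e+04 s = 0.9539 d.
C = 0.6765·exp(−0.090·0.9539) = 0.6765·0.9177 = 0.6209 mg/L.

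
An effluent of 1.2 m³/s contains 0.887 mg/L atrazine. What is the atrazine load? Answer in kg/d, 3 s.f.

Mass flux = Q·C = 1.2 m³/s × 0.887 g/m³ = 1.064 g/s.
= 1.064 g/s × 86.4 = 91.96 kg/d.

92.0 kg/d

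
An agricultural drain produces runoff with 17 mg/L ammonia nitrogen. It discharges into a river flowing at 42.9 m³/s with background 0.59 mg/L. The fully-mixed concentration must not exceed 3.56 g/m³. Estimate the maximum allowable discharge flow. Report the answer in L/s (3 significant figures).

9480 L/s

Mass balance at complete mixing: C_std·(Q_w + Q_r) = Q_w·C_e + Q_r·C_b.
Rearranging, Q_w = Q_r·(C_std − C_b)/(C_e − C_std) = 42.9·(3.56 − 0.59) / (17 − 3.56) = 9.48 m³/s.
= 9480 L/s.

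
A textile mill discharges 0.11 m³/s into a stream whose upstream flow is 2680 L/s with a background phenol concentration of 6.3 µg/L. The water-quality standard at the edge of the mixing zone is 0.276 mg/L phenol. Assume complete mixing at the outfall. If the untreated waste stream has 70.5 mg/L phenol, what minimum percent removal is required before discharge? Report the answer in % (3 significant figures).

90.3 %

2680 L/s = 2.68 m³/s.
6.3 µg/L = 0.0063 mg/L.
Mass balance: 0.276·2.79 = 0.11·Cₑ + 2.68·0.0063.
Cₑ = (0.77 − 0.01688) / 0.11 = 6.847 mg/L.
Required removal = 1 − 6.847/70.5 = 90.29 %.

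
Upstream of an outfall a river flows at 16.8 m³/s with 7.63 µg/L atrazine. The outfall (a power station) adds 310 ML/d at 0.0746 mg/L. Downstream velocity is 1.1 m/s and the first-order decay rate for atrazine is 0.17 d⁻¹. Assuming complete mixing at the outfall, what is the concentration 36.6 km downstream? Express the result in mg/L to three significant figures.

310 ML/d = 3.588 m³/s.
7.63 µg/L = 0.00763 mg/L.
After complete mixing, C₀ = (3.588·0.0746 + 16.8·0.00763) / 20.39 = 0.01942 mg/L.
Travel time t = 3.66e+04 m / 1.1 m/s = 3.327e+04 s = 0.3851 d.
C = 0.01942·exp(−0.17·0.3851) = 0.01942·0.9366 = 0.01819 mg/L.

0.0182 mg/L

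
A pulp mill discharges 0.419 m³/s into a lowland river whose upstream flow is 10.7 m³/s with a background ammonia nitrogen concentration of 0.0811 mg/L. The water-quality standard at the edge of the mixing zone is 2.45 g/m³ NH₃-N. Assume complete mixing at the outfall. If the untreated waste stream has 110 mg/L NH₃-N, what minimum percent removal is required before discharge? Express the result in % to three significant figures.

42.8 %

Mass balance: 2.45·11.12 = 0.419·Cₑ + 10.7·0.0811.
Cₑ = (27.24 − 0.8678) / 0.419 = 62.94 mg/L.
Required removal = 1 − 62.94/110 = 42.78 %.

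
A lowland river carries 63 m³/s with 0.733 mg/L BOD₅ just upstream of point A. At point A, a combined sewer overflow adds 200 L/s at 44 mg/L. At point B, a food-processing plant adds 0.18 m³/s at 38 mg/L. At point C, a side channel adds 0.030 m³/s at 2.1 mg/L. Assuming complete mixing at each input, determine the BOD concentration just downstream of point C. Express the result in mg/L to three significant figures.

0.976 mg/L

200 L/s = 0.2 m³/s.
After input A: C = (63·0.733 + 0.2·44) / 63.2 = 0.8699 mg/L.
After input B: C = (63.2·0.8699 + 0.18·38) / 63.38 = 0.9754 mg/L.
After input C: C = (63.38·0.9754 + 0.03·2.1) / 63.41 = 0.9759 mg/L.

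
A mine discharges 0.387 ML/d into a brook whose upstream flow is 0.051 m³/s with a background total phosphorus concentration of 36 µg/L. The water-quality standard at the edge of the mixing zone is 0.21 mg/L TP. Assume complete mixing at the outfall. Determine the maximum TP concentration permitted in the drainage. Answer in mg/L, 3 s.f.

0.387 ML/d = 0.004479 m³/s.
36 µg/L = 0.036 mg/L.
Mass balance: 0.21·0.05548 = 0.004479·Cₑ + 0.051·0.036.
Cₑ = (0.01165 − 0.001836) / 0.004479 = 2.191 mg/L.

2.19 mg/L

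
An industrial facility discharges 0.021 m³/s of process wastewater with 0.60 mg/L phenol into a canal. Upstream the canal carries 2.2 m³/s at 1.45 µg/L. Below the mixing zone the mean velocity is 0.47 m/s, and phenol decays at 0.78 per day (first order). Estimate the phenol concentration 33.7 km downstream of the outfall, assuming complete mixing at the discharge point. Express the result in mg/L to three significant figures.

1.45 µg/L = 0.00145 mg/L.
After complete mixing, C₀ = (0.021·0.6 + 2.2·0.00145) / 2.221 = 0.007109 mg/L.
Travel time t = 3.37e+04 m / 0.47 m/s = 7.17e+04 s = 0.8299 d.
C = 0.007109·exp(−0.78·0.8299) = 0.007109·0.5235 = 0.003721 mg/L.

0.00372 mg/L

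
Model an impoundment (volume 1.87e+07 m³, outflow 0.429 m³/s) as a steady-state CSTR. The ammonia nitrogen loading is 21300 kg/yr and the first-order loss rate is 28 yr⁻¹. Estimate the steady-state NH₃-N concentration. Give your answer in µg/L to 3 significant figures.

39.7 µg/L

Outflow Q = 0.429 m³/s × 3.156e+07 s/yr = 1.354e+07 m³/yr.
Steady-state CSTR mass balance: W = Q·C + k·V·C, so C = W/(Q + kV).
Q + kV = 1.354e+07 + 28·1.87e+07 = 5.371e+08 m³/yr.
C = 21300/5.371e+08 = 3.965e-05 kg/m³ = 0.03965 mg/L = 39.65 µg/L.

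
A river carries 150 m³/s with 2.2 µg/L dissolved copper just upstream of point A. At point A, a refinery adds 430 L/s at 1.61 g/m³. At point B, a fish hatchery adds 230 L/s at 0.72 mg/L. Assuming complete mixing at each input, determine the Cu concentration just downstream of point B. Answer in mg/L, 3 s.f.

0.00788 mg/L

2.2 µg/L = 0.0022 mg/L.
430 L/s = 0.43 m³/s.
After input A: C = (150·0.0022 + 0.43·1.61) / 150.4 = 0.006796 mg/L.
230 L/s = 0.23 m³/s.
After input B: C = (150.4·0.006796 + 0.23·0.72) / 150.7 = 0.007885 mg/L.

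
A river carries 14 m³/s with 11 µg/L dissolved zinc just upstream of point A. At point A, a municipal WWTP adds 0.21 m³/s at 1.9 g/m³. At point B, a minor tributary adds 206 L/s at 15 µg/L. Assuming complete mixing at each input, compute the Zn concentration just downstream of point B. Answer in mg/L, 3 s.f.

0.0386 mg/L

11 µg/L = 0.011 mg/L.
After input A: C = (14·0.011 + 0.21·1.9) / 14.21 = 0.03892 mg/L.
206 L/s = 0.206 m³/s.
15 µg/L = 0.015 mg/L.
After input B: C = (14.21·0.03892 + 0.206·0.015) / 14.42 = 0.03857 mg/L.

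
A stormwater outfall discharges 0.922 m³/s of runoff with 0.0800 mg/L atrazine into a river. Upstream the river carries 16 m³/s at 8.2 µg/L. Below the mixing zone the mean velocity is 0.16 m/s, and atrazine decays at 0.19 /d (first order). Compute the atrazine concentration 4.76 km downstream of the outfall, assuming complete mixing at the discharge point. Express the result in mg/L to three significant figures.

0.0113 mg/L

8.2 µg/L = 0.0082 mg/L.
After complete mixing, C₀ = (0.922·0.08 + 16·0.0082) / 16.92 = 0.01211 mg/L.
Travel time t = 4760 m / 0.16 m/s = 2.975e+04 s = 0.3443 d.
C = 0.01211·exp(−0.19·0.3443) = 0.01211·0.9367 = 0.01135 mg/L.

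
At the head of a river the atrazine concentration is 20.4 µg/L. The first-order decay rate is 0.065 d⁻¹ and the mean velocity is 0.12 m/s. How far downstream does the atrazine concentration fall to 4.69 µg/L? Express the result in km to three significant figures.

234 km

From C = C₀·e^(−kt), t = ln(C₀/C)/k = ln(20.4/4.69)/0.065 = 1.47/0.065 = 22.62 d.
Distance = v·t = 0.12 m/s × 1.954e+06 s = 2.345e+05 m = 234.5 km.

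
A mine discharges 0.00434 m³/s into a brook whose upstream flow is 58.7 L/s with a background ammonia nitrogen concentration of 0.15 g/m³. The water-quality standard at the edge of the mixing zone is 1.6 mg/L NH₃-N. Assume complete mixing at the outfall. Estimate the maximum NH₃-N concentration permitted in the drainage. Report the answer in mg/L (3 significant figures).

58.7 L/s = 0.0587 m³/s.
Mass balance: 1.6·0.06304 = 0.00434·Cₑ + 0.0587·0.15.
Cₑ = (0.1009 − 0.008805) / 0.00434 = 21.21 mg/L.

21.2 mg/L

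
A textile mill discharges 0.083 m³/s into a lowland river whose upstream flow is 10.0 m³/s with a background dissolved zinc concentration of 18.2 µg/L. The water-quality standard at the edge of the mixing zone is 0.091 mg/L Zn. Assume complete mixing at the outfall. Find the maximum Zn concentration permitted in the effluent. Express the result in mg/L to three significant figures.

8.86 mg/L

18.2 µg/L = 0.0182 mg/L.
Mass balance: 0.091·10.08 = 0.083·Cₑ + 10·0.0182.
Cₑ = (0.9176 − 0.182) / 0.083 = 8.862 mg/L.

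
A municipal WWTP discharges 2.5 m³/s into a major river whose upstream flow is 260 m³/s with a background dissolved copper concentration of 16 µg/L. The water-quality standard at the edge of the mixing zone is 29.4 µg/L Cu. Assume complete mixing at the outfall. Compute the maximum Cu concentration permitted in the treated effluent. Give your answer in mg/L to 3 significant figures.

16 µg/L = 0.016 mg/L.
29.4 µg/L = 0.0294 mg/L.
Mass balance: 0.0294·262.5 = 2.5·Cₑ + 260·0.016.
Cₑ = (7.717 − 4.16) / 2.5 = 1.423 mg/L.

1.42 mg/L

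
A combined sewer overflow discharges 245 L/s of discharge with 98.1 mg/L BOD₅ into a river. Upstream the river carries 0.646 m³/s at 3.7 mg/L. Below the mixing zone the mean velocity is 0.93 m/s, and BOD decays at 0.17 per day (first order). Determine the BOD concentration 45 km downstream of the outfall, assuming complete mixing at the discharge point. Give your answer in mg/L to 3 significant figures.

245 L/s = 0.245 m³/s.
After complete mixing, C₀ = (0.245·98.1 + 0.646·3.7) / 0.891 = 29.66 mg/L.
Travel time t = 4.5e+04 m / 0.93 m/s = 4.839e+04 s = 0.56 d.
C = 29.66·exp(−0.17·0.56) = 29.66·0.9092 = 26.96 mg/L.

27.0 mg/L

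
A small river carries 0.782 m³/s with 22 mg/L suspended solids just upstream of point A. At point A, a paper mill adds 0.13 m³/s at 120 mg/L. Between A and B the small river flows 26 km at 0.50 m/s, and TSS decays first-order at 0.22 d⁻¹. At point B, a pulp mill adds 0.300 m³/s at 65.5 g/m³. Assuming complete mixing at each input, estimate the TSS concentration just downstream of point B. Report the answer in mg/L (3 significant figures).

39.9 mg/L

After input A: C = (0.782·22 + 0.13·120) / 0.912 = 35.97 mg/L.
Over the 26 km reach to input B (t = 5.2e+04 s = 0.6019 d), decay gives C = 35.97·exp(−0.22·0.6019) = 31.51 mg/L.
After input B: C = (0.912·31.51 + 0.3·65.5) / 1.212 = 39.92 mg/L.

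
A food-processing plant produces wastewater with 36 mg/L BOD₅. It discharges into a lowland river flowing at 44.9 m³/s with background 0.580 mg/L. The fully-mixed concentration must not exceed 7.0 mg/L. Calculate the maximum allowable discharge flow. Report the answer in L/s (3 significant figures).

Mass balance at complete mixing: C_std·(Q_w + Q_r) = Q_w·C_e + Q_r·C_b.
Rearranging, Q_w = Q_r·(C_std − C_b)/(C_e − C_std) = 44.9·(7 − 0.58) / (36 − 7) = 9.94 m³/s.
= 9940 L/s.

9940 L/s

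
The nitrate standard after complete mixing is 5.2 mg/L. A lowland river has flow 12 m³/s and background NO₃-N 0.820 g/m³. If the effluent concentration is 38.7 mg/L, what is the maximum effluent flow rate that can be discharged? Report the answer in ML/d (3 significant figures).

136 ML/d

Mass balance at complete mixing: C_std·(Q_w + Q_r) = Q_w·C_e + Q_r·C_b.
Rearranging, Q_w = Q_r·(C_std − C_b)/(C_e − C_std) = 12·(5.2 − 0.82) / (38.7 − 5.2) = 1.569 m³/s.
= 135.6 ML/d.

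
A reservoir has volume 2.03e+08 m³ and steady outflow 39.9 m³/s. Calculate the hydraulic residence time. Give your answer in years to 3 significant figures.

Q = 39.9 m³/s × 3.156e+07 s/yr = 1.259e+09 m³/yr.
Hydraulic residence time τ = V/Q = 2.03e+08/1.259e+09 = 0.1612 yr.

0.161 yr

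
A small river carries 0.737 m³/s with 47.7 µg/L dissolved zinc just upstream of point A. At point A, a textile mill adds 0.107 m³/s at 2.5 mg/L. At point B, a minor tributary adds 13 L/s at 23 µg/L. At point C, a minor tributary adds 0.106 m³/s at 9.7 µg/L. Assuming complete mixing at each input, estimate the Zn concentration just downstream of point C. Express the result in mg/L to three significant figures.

0.316 mg/L

47.7 µg/L = 0.0477 mg/L.
After input A: C = (0.737·0.0477 + 0.107·2.5) / 0.844 = 0.3586 mg/L.
13 L/s = 0.013 m³/s.
23 µg/L = 0.023 mg/L.
After input B: C = (0.844·0.3586 + 0.013·0.023) / 0.857 = 0.3535 mg/L.
9.7 µg/L = 0.0097 mg/L.
After input C: C = (0.857·0.3535 + 0.106·0.0097) / 0.963 = 0.3157 mg/L.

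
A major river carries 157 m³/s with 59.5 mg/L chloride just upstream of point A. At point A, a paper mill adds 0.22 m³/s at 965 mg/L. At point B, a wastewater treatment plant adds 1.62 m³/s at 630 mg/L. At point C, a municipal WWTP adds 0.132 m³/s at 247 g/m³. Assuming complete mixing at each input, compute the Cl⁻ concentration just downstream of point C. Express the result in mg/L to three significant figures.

66.7 mg/L

After input A: C = (157·59.5 + 0.22·965) / 157.2 = 60.77 mg/L.
After input B: C = (157.2·60.77 + 1.62·630) / 158.8 = 66.57 mg/L.
After input C: C = (158.8·66.57 + 0.132·247) / 159 = 66.72 mg/L.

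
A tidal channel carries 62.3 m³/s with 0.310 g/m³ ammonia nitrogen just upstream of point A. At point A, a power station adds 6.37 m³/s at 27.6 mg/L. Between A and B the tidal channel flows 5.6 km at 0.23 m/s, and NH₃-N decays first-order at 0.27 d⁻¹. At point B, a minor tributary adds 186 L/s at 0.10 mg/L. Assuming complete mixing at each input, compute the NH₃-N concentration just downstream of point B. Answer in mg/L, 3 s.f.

2.63 mg/L

After input A: C = (62.3·0.31 + 6.37·27.6) / 68.67 = 2.841 mg/L.
Over the 5.6 km reach to input B (t = 2.435e+04 s = 0.2818 d), decay gives C = 2.841·exp(−0.27·0.2818) = 2.633 mg/L.
186 L/s = 0.186 m³/s.
After input B: C = (68.67·2.633 + 0.186·0.1) / 68.86 = 2.626 mg/L.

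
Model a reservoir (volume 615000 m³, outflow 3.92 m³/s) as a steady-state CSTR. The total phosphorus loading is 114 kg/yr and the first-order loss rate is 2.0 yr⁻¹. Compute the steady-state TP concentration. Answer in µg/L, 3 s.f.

Outflow Q = 3.92 m³/s × 3.156e+07 s/yr = 1.237e+08 m³/yr.
Steady-state CSTR mass balance: W = Q·C + k·V·C, so C = W/(Q + kV).
Q + kV = 1.237e+08 + 2.0·615000 = 1.249e+08 m³/yr.
C = 114/1.249e+08 = 9.125e-07 kg/m³ = 0.0009125 mg/L = 0.9125 µg/L.

0.912 µg/L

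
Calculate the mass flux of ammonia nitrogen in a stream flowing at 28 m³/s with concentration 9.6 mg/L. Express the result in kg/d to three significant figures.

Mass flux = Q·C = 28 m³/s × 9.6 g/m³ = 268.8 g/s.
= 268.8 g/s × 86.4 = 2.322e+04 kg/d.

23200 kg/d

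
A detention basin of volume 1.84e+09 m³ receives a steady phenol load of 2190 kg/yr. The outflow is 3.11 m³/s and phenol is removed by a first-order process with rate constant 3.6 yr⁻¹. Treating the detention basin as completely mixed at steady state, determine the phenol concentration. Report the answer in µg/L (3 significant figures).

Outflow Q = 3.11 m³/s × 3.156e+07 s/yr = 9.814e+07 m³/yr.
Steady-state CSTR mass balance: W = Q·C + k·V·C, so C = W/(Q + kV).
Q + kV = 9.814e+07 + 3.6·1.84e+09 = 6.722e+09 m³/yr.
C = 2190/6.722e+09 = 3.258e-07 kg/m³ = 0.0003258 mg/L = 0.3258 µg/L.

0.326 µg/L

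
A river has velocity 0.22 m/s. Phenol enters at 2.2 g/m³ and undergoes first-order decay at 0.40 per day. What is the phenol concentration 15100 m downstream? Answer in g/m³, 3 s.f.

1.60 g/m³

Travel time t = 15100 m / 0.22 m/s = 1.51e+04/0.22 = 6.864e+04 s = 0.7944 d.
First-order decay: C = 2.2·exp(−0.40·0.7944) = 2.2·0.7278 = 1.601 g/m³.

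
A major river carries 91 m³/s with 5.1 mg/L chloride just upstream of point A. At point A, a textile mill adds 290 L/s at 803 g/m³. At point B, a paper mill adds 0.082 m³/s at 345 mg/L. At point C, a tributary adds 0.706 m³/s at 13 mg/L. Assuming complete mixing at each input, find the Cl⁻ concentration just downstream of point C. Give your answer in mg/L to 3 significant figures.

7.98 mg/L

290 L/s = 0.29 m³/s.
After input A: C = (91·5.1 + 0.29·803) / 91.29 = 7.635 mg/L.
After input B: C = (91.29·7.635 + 0.082·345) / 91.37 = 7.937 mg/L.
After input C: C = (91.37·7.937 + 0.706·13) / 92.08 = 7.976 mg/L.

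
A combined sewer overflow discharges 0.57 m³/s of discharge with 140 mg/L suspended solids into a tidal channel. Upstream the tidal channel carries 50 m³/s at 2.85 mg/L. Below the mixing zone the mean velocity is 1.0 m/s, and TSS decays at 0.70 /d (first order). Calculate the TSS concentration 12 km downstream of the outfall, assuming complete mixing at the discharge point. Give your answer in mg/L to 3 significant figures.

3.99 mg/L

After complete mixing, C₀ = (0.57·140 + 50·2.85) / 50.57 = 4.396 mg/L.
Travel time t = 1.2e+04 m / 1.0 m/s = 1.2e+04 s = 0.1389 d.
C = 4.396·exp(−0.70·0.1389) = 4.396·0.9074 = 3.989 mg/L.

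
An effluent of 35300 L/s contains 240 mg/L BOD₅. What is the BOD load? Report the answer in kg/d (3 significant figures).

732000 kg/d

35300 L/s = 35.3 m³/s.
Mass flux = Q·C = 35.3 m³/s × 240 g/m³ = 8472 g/s.
= 8472 g/s × 86.4 = 7.32e+05 kg/d.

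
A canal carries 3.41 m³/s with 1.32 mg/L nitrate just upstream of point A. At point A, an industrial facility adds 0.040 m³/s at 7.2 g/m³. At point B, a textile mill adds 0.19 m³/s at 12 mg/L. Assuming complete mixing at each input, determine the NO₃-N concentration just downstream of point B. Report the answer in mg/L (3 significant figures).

1.94 mg/L

After input A: C = (3.41·1.32 + 0.04·7.2) / 3.45 = 1.388 mg/L.
After input B: C = (3.45·1.388 + 0.19·12) / 3.64 = 1.942 mg/L.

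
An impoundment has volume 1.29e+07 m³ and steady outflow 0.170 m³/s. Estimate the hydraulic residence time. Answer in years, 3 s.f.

2.40 yr

Q = 0.170 m³/s × 3.156e+07 s/yr = 5.365e+06 m³/yr.
Hydraulic residence time τ = V/Q = 1.29e+07/5.365e+06 = 2.405 yr.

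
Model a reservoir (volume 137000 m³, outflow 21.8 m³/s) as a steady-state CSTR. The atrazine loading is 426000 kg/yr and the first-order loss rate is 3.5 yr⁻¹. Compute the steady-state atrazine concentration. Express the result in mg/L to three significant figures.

Outflow Q = 21.8 m³/s × 3.156e+07 s/yr = 6.88e+08 m³/yr.
Steady-state CSTR mass balance: W = Q·C + k·V·C, so C = W/(Q + kV).
Q + kV = 6.88e+08 + 3.5·137000 = 6.884e+08 m³/yr.
C = 426000/6.884e+08 = 0.0006188 kg/m³ = 0.6188 mg/L.

0.619 mg/L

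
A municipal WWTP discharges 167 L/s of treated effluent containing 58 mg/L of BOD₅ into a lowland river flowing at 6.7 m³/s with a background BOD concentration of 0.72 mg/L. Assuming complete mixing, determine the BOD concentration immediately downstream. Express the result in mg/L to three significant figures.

167 L/s = 0.167 m³/s.
Conservation of mass across the mixing zone: C = (0.167·58 + 6.7·0.72) / (0.167 + 6.7) = 14.51/6.867 = 2.113 mg/L.

2.11 mg/L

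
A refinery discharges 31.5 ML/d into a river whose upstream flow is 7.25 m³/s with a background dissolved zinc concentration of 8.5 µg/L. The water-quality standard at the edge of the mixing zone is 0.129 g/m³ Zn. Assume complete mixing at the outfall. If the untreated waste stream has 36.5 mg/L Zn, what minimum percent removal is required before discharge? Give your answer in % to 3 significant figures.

93.1 %

31.5 ML/d = 0.3646 m³/s.
8.5 µg/L = 0.0085 mg/L.
Mass balance: 0.129·7.615 = 0.3646·Cₑ + 7.25·0.0085.
Cₑ = (0.9823 − 0.06163) / 0.3646 = 2.525 mg/L.
Required removal = 1 − 2.525/36.5 = 93.08 %.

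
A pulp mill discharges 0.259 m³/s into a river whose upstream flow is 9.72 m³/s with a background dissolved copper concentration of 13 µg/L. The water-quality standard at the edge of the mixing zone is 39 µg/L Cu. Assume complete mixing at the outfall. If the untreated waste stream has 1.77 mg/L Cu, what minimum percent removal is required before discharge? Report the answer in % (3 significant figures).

42.7 %

13 µg/L = 0.013 mg/L.
39 µg/L = 0.039 mg/L.
Mass balance: 0.039·9.979 = 0.259·Cₑ + 9.72·0.013.
Cₑ = (0.3892 − 0.1264) / 0.259 = 1.015 mg/L.
Required removal = 1 − 1.015/1.77 = 42.67 %.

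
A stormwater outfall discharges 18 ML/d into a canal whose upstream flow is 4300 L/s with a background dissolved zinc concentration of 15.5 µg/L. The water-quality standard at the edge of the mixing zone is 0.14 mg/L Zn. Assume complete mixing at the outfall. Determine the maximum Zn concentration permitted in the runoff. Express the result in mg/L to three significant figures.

18 ML/d = 0.2083 m³/s.
4300 L/s = 4.3 m³/s.
15.5 µg/L = 0.0155 mg/L.
Mass balance: 0.14·4.508 = 0.2083·Cₑ + 4.3·0.0155.
Cₑ = (0.6312 − 0.06665) / 0.2083 = 2.71 mg/L.

2.71 mg/L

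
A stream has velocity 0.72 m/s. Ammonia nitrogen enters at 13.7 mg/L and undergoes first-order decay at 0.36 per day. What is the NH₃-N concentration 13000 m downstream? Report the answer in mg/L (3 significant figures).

12.7 mg/L

Travel time t = 13000 m / 0.72 m/s = 1.3e+04/0.72 = 1.806e+04 s = 0.209 d.
First-order decay: C = 13.7·exp(−0.36·0.209) = 13.7·0.9275 = 12.71 mg/L.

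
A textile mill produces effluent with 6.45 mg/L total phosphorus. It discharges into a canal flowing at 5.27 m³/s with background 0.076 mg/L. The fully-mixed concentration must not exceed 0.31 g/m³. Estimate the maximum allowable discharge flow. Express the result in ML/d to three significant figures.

17.4 ML/d

Mass balance at complete mixing: C_std·(Q_w + Q_r) = Q_w·C_e + Q_r·C_b.
Rearranging, Q_w = Q_r·(C_std − C_b)/(C_e − C_std) = 5.27·(0.31 − 0.076) / (6.45 − 0.31) = 0.2008 m³/s.
= 17.35 ML/d.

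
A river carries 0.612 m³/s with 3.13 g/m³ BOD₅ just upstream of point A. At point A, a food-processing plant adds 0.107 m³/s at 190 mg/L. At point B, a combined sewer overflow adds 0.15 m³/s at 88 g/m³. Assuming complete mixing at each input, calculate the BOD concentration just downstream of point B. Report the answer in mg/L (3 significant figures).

40.8 mg/L

After input A: C = (0.612·3.13 + 0.107·190) / 0.719 = 30.94 mg/L.
After input B: C = (0.719·30.94 + 0.15·88) / 0.869 = 40.79 mg/L.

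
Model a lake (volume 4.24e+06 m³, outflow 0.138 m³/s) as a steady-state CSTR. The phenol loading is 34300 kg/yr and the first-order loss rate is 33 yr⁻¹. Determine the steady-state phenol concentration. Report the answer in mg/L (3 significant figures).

Outflow Q = 0.138 m³/s × 3.156e+07 s/yr = 4.355e+06 m³/yr.
Steady-state CSTR mass balance: W = Q·C + k·V·C, so C = W/(Q + kV).
Q + kV = 4.355e+06 + 33·4.24e+06 = 1.443e+08 m³/yr.
C = 34300/1.443e+08 = 0.0002377 kg/m³ = 0.2377 mg/L.

0.238 mg/L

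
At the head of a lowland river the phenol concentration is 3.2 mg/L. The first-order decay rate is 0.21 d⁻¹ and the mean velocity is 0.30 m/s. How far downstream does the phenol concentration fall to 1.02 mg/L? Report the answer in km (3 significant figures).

141 km

From C = C₀·e^(−kt), t = ln(C₀/C)/k = ln(3.2/1.02)/0.21 = 1.143/0.21 = 5.445 d.
Distance = v·t = 0.30 m/s × 4.704e+05 s = 1.411e+05 m = 141.1 km.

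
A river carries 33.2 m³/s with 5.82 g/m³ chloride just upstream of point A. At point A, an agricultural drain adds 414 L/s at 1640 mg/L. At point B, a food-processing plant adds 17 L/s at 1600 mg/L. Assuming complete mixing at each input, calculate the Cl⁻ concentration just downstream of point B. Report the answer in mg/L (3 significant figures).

414 L/s = 0.414 m³/s.
After input A: C = (33.2·5.82 + 0.414·1640) / 33.61 = 25.95 mg/L.
17 L/s = 0.017 m³/s.
After input B: C = (33.61·25.95 + 0.017·1600) / 33.63 = 26.74 mg/L.

26.7 mg/L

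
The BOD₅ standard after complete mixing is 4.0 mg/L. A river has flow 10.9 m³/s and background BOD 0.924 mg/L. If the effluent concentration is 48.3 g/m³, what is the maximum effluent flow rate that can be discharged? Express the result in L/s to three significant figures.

Mass balance at complete mixing: C_std·(Q_w + Q_r) = Q_w·C_e + Q_r·C_b.
Rearranging, Q_w = Q_r·(C_std − C_b)/(C_e − C_std) = 10.9·(4 − 0.924) / (48.3 − 4) = 0.7568 m³/s.
= 756.8 L/s.

757 L/s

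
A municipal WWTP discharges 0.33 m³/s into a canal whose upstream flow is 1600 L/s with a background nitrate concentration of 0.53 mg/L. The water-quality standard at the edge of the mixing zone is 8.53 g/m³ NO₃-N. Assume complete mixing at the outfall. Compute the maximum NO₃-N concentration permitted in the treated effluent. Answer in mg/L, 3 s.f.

47.3 mg/L

1600 L/s = 1.6 m³/s.
Mass balance: 8.53·1.93 = 0.33·Cₑ + 1.6·0.53.
Cₑ = (16.46 − 0.848) / 0.33 = 47.32 mg/L.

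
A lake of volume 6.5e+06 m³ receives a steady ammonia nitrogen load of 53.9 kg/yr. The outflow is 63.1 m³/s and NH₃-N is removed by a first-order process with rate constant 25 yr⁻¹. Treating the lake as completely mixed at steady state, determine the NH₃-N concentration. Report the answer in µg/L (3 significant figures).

0.0250 µg/L

Outflow Q = 63.1 m³/s × 3.156e+07 s/yr = 1.991e+09 m³/yr.
Steady-state CSTR mass balance: W = Q·C + k·V·C, so C = W/(Q + kV).
Q + kV = 1.991e+09 + 25·6.5e+06 = 2.154e+09 m³/yr.
C = 53.9/2.154e+09 = 2.503e-08 kg/m³ = 2.503e-05 mg/L = 0.02503 µg/L.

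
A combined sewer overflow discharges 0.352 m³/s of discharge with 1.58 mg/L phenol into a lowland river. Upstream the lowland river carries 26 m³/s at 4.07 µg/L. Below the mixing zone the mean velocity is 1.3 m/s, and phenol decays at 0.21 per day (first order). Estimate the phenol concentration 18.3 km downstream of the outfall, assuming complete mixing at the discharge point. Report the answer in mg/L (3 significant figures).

0.0243 mg/L

4.07 µg/L = 0.00407 mg/L.
After complete mixing, C₀ = (0.352·1.58 + 26·0.00407) / 26.35 = 0.02512 mg/L.
Travel time t = 1.83e+04 m / 1.3 m/s = 1.408e+04 s = 0.1629 d.
C = 0.02512·exp(−0.21·0.1629) = 0.02512·0.9664 = 0.02428 mg/L.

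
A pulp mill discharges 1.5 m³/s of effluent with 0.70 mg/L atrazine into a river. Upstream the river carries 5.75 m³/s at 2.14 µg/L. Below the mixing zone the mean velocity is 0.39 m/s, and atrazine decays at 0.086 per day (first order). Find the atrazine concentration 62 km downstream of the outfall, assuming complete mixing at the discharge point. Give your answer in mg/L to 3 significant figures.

2.14 µg/L = 0.00214 mg/L.
After complete mixing, C₀ = (1.5·0.7 + 5.75·0.00214) / 7.25 = 0.1465 mg/L.
Travel time t = 6.2e+04 m / 0.39 m/s = 1.59e+05 s = 1.84 d.
C = 0.1465·exp(−0.086·1.84) = 0.1465·0.8536 = 0.1251 mg/L.

0.125 mg/L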